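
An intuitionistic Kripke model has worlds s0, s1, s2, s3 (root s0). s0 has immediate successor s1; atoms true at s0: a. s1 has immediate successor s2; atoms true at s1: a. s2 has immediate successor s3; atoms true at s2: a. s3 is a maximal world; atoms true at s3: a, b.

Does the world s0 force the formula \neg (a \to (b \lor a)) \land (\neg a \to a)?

No

s0 \nVdash \neg (a \to (b \lor a)) \land (\neg a \to a) since s0 fails \neg (a \to (b \lor a)).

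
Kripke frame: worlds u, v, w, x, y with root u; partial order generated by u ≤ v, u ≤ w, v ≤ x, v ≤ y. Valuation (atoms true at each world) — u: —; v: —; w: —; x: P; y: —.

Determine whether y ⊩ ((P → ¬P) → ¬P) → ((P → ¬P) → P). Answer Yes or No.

No

y ⊮ ((P → ¬P) → ¬P) → ((P → ¬P) → P): already at y itself, y ⊩ (P → ¬P) → ¬P but y ⊮ (P → ¬P) → P.
y ⊮ (P → ¬P) → P: already at y itself, y ⊩ P → ¬P but y ⊮ P.
y lacks atom P, so y ⊮ P.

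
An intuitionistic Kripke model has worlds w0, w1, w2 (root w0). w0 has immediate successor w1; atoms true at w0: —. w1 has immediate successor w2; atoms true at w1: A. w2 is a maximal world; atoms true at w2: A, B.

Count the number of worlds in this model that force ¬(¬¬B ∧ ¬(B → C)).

w0: does not force it — w0 ⊮ ¬(¬¬B ∧ ¬(B → C)) since w0 is accessible from w0 and w0 ⊩ ¬¬B ∧ ¬(B → C).
w1: does not force it.
w2: does not force it.
Worlds forcing the formula: { }.

0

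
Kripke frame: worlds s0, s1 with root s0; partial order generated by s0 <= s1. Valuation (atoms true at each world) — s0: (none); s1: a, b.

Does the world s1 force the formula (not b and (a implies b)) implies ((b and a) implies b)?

Yes

s1 forces (not b and (a implies b)) implies ((b and a) implies b) vacuously: no world accessible from s1 forces the antecedent not b and (a implies b).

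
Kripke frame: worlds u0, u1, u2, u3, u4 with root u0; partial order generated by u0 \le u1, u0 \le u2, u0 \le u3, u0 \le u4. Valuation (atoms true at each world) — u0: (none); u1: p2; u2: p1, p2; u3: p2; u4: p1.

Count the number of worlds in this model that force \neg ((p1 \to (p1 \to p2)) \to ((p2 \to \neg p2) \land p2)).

u0: does not force it — u0 \nVdash \neg ((p1 \to (p1 \to p2)) \to ((p2 \to \neg p2) \land p2)) since u4 is accessible from u0 and u4 \Vdash (p1 \to (p1 \to p2)) \to ((p2 \to \neg p2) \land p2).
u1: forces it.
u2: forces it.
u3: forces it.
u4: does not force it — u4 \nVdash \neg ((p1 \to (p1 \to p2)) \to ((p2 \to \neg p2) \land p2)) since u4 is accessible from u4 and u4 \Vdash (p1 \to (p1 \to p2)) \to ((p2 \to \neg p2) \land p2).
Worlds forcing the formula: {u1, u2, u3}.

3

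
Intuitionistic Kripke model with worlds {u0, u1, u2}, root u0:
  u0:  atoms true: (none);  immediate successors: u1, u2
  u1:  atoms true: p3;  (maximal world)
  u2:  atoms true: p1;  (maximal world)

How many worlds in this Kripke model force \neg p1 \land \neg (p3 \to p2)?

1

u0: does not force it — u0 \nVdash \neg p1 \land \neg (p3 \to p2) since u0 fails \neg p1.
u1: forces it.
u2: does not force it.
Worlds forcing the formula: {u1}.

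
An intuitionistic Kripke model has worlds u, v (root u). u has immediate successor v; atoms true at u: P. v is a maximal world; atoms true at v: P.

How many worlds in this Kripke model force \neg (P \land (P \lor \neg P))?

0

u: does not force it — u \nVdash \neg (P \land (P \lor \neg P)) since u is accessible from u and u \Vdash P \land (P \lor \neg P).
v: does not force it — v \nVdash \neg (P \land (P \lor \neg P)) since v is accessible from v and v \Vdash P \land (P \lor \neg P).
Worlds forcing the formula: { }.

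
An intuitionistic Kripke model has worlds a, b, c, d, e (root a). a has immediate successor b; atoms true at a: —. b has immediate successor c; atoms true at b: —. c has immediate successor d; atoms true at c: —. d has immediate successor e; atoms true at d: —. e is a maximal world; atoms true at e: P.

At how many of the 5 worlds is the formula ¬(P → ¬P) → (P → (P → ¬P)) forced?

a: does not force it — a ⊮ ¬(P → ¬P) → (P → (P → ¬P)): already at a itself, a ⊩ ¬(P → ¬P) but a ⊮ P → (P → ¬P).
b: does not force it — b ⊮ ¬(P → ¬P) → (P → (P → ¬P)): already at b itself, b ⊩ ¬(P → ¬P) but b ⊮ P → (P → ¬P).
c: does not force it.
d: does not force it.
e: does not force it.
Worlds forcing the formula: { }.

0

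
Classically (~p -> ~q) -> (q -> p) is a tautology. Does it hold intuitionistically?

No

This is the converse of contraposition, which is not intuitionistically valid.
A Kripke countermodel: worlds s0, s1; order generated by s0 <= s1; atoms true at each world — s0:{q}; s1:{p,q}.
s0 ||-/- (~p -> ~q) -> (q -> p): already at s0 itself, s0 ||- ~p -> ~q but s0 ||-/- q -> p.
s0 ||-/- q -> p: already at s0 itself, s0 ||- q but s0 ||-/- p.
s0 lacks atom p, so s0 ||-/- p.
So the root s0 does not force the formula.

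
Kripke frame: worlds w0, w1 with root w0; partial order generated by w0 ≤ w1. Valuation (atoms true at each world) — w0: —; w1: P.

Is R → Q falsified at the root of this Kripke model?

No

w0 ⊩ R → Q vacuously: no world accessible from w0 forces the antecedent R.
So the root w0 forces R → Q; the model is not a countermodel.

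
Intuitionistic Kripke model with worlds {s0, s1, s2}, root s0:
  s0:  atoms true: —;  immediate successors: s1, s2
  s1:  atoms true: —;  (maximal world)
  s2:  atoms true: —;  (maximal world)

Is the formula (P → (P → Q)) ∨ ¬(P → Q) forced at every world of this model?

Yes

s0 ⊩ (P → (P → Q)) ∨ ¬(P → Q) via the disjunct P → (P → Q).
Since the root s0 forces (P → (P → Q)) ∨ ¬(P → Q) and forcing is persistent (monotone upward), every world forces it.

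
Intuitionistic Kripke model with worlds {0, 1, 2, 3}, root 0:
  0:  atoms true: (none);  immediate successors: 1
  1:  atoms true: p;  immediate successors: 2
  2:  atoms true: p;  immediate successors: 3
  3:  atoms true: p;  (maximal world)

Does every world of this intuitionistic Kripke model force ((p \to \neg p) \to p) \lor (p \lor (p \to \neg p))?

0 \Vdash ((p \to \neg p) \to p) \lor (p \lor (p \to \neg p)) via the disjunct (p \to \neg p) \to p.
Since the root 0 forces ((p \to \neg p) \to p) \lor (p \lor (p \to \neg p)) and forcing is persistent (monotone upward), every world forces it.

Yes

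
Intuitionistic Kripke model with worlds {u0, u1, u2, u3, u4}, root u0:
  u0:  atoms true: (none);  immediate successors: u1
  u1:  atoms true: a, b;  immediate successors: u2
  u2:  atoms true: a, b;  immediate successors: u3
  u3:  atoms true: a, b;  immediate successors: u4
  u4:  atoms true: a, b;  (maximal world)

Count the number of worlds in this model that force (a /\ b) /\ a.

4

u0: does not force it — u0 ||-/- (a /\ b) /\ a since u0 fails a /\ b.
u1: forces it.
u2: forces it.
u3: forces it.
u4: forces it.
Worlds forcing the formula: {u1, u2, u3, u4}.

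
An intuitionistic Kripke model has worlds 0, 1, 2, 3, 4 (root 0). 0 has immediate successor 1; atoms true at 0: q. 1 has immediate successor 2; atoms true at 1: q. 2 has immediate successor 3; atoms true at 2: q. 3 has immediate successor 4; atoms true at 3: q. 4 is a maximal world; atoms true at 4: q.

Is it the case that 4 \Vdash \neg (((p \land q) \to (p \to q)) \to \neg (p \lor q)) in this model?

4 \Vdash \neg (((p \land q) \to (p \to q)) \to \neg (p \lor q)): no world accessible from 4 forces ((p \land q) \to (p \to q)) \to \neg (p \lor q).

Yes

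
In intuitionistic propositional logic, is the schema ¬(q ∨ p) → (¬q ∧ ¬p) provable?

Yes

This is a constructively valid De Morgan direction (negated disjunction to conjunction of negations), which is intuitionistically derivable.
From ¬(q ∨ p): if q held then q ∨ p would, contradiction — so ¬q; similarly ¬p.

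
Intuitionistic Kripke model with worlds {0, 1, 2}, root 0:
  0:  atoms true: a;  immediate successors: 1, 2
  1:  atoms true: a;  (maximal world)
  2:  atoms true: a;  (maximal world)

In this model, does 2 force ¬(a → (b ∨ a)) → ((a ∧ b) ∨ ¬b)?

2 ⊩ ¬(a → (b ∨ a)) → ((a ∧ b) ∨ ¬b) vacuously: no world accessible from 2 forces the antecedent ¬(a → (b ∨ a)).

Yes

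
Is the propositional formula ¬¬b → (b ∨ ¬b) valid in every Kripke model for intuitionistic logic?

This is a variant of double-negation elimination (deriving excluded middle from double negation), which is not intuitionistically valid.
A Kripke countermodel: worlds s0, s1; order generated by s0 ≤ s1; atoms true at each world — s0:{}; s1:{b}.
s0 ⊮ ¬¬b → (b ∨ ¬b): already at s0 itself, s0 ⊩ ¬¬b but s0 ⊮ b ∨ ¬b.
s0 ⊮ b ∨ ¬b: neither disjunct is forced at s0.
s0 lacks atom b, so s0 ⊮ b.
So the root s0 does not force the formula.

No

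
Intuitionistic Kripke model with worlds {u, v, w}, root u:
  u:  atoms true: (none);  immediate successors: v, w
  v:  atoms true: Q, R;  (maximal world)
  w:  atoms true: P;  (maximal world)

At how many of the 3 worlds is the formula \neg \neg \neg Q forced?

u: does not force it — u \nVdash \neg \neg \neg Q since v is accessible from u and v \Vdash \neg \neg Q.
v: does not force it.
w: forces it.
Worlds forcing the formula: {w}.

1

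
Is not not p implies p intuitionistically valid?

This is double-negation elimination, which is not intuitionistically valid.
A Kripke countermodel: worlds w0, w1; order generated by w0 <= w1; atoms true at each world — w0:{}; w1:{p}.
w0 does not force not not p implies p: already at w0 itself, w0 forces not not p but w0 does not force p.
w0 lacks atom p, so w0 does not force p.
So the root w0 does not force the formula.

No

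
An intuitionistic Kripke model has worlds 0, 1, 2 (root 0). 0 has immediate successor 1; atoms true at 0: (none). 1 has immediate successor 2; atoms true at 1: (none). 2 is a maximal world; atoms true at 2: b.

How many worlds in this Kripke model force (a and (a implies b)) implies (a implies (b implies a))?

0: forces it.
1: forces it.
2: forces it.
Worlds forcing the formula: {0, 1, 2}.

3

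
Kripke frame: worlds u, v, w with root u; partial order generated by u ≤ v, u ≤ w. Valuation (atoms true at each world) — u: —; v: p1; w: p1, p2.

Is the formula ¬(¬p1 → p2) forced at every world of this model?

No

Not every world: u ⊮ ¬(¬p1 → p2).
u ⊮ ¬(¬p1 → p2) since u is accessible from u and u ⊩ ¬p1 → p2.
u ⊩ ¬p1 → p2 vacuously: no world accessible from u forces the antecedent ¬p1.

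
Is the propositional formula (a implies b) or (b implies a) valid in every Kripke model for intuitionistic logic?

No

This is the Gödel–Dummett linearity axiom, which is not intuitionistically valid.
A Kripke countermodel: worlds w0, w1, w2; order generated by w0 <= w1, w0 <= w2; atoms true at each world — w0:{}; w1:{a}; w2:{b}.
w0 does not force (a implies b) or (b implies a): neither disjunct is forced at w0.
w0 does not force a implies b: at the accessible world w1, w1 forces a but w1 does not force b.
w1 lacks atom b, so w1 does not force b.
So the root w0 does not force the formula.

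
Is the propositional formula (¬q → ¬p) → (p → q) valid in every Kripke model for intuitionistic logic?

No

This is the converse of contraposition, which is not intuitionistically valid.
A Kripke countermodel: worlds w0, w1; order generated by w0 ≤ w1; atoms true at each world — w0:{p}; w1:{p,q}.
w0 ⊮ (¬q → ¬p) → (p → q): already at w0 itself, w0 ⊩ ¬q → ¬p but w0 ⊮ p → q.
w0 ⊮ p → q: already at w0 itself, w0 ⊩ p but w0 ⊮ q.
w0 lacks atom q, so w0 ⊮ q.
So the root w0 does not force the formula.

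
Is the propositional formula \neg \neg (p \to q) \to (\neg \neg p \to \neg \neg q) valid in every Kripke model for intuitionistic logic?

This is the distribution of double negation over implication, which is intuitionistically derivable.
Assume \neg \neg (p \to q) and \neg \neg p; suppose \neg q. Then p \to q would give \neg p (by contraposition), contradicting \neg \neg p; so \neg (p \to q), contradicting \neg \neg (p \to q). Hence \neg \neg q.

Yes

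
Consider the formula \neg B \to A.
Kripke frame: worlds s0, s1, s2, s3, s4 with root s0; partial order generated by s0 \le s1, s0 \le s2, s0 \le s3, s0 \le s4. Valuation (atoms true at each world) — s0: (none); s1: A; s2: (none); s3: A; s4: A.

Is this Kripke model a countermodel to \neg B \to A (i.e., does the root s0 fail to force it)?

s0 \nVdash \neg B \to A: already at s0 itself, s0 \Vdash \neg B but s0 \nVdash A.
s0 lacks atom A, so s0 \nVdash A.
So the root s0 does not force \neg B \to A; the model is a countermodel.

Yes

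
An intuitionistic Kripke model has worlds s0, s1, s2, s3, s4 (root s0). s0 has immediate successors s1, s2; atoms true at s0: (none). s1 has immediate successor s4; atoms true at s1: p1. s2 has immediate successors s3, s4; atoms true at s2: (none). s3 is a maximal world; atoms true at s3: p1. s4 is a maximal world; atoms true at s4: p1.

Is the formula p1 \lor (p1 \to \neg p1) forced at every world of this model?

Not every world: s0 \nVdash p1 \lor (p1 \to \neg p1).
s0 \nVdash p1 \lor (p1 \to \neg p1): neither disjunct is forced at s0.
s0 lacks atom p1, so s0 \nVdash p1.

No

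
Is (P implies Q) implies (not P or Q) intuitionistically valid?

This is the material-implication-as-disjunction principle, which is not intuitionistically valid.
A Kripke countermodel: worlds s0, s1; order generated by s0 <= s1; atoms true at each world — s0:{}; s1:{P,Q}.
s0 does not force (P implies Q) implies (not P or Q): already at s0 itself, s0 forces P implies Q but s0 does not force not P or Q.
s0 does not force not P or Q: neither disjunct is forced at s0.
s0 does not force not P since s1 is accessible from s0 and s1 forces P.
So the root s0 does not force the formula.

No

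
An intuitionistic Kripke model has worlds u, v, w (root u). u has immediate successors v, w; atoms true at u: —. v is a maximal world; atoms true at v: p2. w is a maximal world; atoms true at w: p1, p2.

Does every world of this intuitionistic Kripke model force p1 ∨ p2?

No

Not every world: u ⊮ p1 ∨ p2.
u ⊮ p1 ∨ p2: neither disjunct is forced at u.
u lacks atom p1, so u ⊮ p1.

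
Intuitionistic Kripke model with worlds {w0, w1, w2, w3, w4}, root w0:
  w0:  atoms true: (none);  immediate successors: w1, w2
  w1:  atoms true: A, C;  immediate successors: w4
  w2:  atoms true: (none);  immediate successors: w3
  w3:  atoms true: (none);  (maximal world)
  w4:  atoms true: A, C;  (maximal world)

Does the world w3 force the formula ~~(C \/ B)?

w3 ||-/- ~~(C \/ B) since w3 is accessible from w3 and w3 ||- ~(C \/ B).
w3 ||- ~(C \/ B): no world accessible from w3 forces C \/ B.

No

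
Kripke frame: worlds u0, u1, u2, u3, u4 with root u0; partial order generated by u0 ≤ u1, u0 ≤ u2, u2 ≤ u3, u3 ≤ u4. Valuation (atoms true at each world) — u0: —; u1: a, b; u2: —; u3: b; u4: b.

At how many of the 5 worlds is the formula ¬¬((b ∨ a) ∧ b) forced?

5

u0: forces it.
u1: forces it.
u2: forces it.
u3: forces it.
u4: forces it.
Worlds forcing the formula: {u0, u1, u2, u3, u4}.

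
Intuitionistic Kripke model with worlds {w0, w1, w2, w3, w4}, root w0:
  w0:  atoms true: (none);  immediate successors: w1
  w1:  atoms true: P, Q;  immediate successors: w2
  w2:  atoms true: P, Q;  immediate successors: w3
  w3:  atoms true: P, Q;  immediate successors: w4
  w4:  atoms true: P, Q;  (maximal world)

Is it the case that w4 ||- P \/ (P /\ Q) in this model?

w4 ||- P \/ (P /\ Q) via the disjunct P.

Yes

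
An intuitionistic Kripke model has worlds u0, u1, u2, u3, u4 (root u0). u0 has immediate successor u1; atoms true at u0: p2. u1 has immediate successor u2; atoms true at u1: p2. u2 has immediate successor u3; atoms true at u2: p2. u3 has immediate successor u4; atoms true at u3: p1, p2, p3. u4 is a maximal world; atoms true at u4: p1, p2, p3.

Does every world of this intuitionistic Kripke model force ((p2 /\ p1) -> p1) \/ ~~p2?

u0 ||- ((p2 /\ p1) -> p1) \/ ~~p2 via the disjunct (p2 /\ p1) -> p1.
Since the root u0 forces ((p2 /\ p1) -> p1) \/ ~~p2 and forcing is persistent (monotone upward), every world forces it.

Yes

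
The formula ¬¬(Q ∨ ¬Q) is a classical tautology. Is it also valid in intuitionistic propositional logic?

Yes

This is the double negation of excluded middle, which is intuitionistically derivable.
Assuming ¬(Q ∨ ¬Q): from Q we'd get Q ∨ ¬Q, so ¬Q; but then Q ∨ ¬Q again — contradiction. Hence ¬¬(Q ∨ ¬Q).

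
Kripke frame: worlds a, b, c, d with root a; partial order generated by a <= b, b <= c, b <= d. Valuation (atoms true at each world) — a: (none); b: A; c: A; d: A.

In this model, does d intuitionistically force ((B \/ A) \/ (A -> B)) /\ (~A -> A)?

Yes

d ||- ((B \/ A) \/ (A -> B)) /\ (~A -> A) since d forces both conjuncts.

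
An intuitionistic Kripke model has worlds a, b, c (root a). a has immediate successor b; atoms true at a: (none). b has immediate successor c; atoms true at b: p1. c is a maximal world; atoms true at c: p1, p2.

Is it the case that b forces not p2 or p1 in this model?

Yes

b forces not p2 or p1 via the disjunct p1.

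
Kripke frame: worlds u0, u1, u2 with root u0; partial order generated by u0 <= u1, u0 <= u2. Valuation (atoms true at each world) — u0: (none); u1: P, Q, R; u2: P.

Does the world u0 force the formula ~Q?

No

u0 ||-/- ~Q since u1 is accessible from u0 and u1 ||- Q.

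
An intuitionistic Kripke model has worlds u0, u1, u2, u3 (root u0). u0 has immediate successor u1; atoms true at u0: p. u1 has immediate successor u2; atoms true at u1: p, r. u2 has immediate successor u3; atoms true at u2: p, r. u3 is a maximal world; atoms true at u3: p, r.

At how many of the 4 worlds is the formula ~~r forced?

4

u0: forces it.
u1: forces it.
u2: forces it.
u3: forces it.
Worlds forcing the formula: {u0, u1, u2, u3}.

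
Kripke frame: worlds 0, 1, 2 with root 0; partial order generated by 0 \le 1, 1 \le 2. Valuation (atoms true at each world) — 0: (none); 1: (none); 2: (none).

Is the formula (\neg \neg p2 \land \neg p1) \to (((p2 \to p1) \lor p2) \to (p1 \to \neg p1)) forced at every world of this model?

0 \Vdash (\neg \neg p2 \land \neg p1) \to (((p2 \to p1) \lor p2) \to (p1 \to \neg p1)) vacuously: no world accessible from 0 forces the antecedent \neg \neg p2 \land \neg p1.
Since the root 0 forces (\neg \neg p2 \land \neg p1) \to (((p2 \to p1) \lor p2) \to (p1 \to \neg p1)) and forcing is persistent (monotone upward), every world forces it.

Yes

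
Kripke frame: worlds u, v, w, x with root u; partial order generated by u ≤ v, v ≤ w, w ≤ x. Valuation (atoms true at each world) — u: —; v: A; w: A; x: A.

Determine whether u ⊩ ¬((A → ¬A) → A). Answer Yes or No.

No

u ⊮ ¬((A → ¬A) → A) since u is accessible from u and u ⊩ (A → ¬A) → A.
u ⊩ (A → ¬A) → A vacuously: no world accessible from u forces the antecedent A → ¬A.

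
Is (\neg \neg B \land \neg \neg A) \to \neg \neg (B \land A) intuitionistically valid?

This is the distribution of double negation over conjunction, which is intuitionistically derivable.
Assume \neg \neg B, \neg \neg A, and \neg (B \land A). From B we'd get \neg A (since B \land A is refuted), contradicting \neg \neg A; so \neg B, contradicting \neg \neg B.

Yes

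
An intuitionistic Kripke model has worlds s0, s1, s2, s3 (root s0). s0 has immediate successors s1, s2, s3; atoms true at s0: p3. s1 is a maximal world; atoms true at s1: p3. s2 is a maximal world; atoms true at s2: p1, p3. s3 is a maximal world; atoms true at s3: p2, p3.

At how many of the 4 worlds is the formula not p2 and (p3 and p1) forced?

1

s0: does not force it — s0 does not force not p2 and (p3 and p1) since s0 fails not p2.
s1: does not force it.
s2: forces it.
s3: does not force it.
Worlds forcing the formula: {s2}.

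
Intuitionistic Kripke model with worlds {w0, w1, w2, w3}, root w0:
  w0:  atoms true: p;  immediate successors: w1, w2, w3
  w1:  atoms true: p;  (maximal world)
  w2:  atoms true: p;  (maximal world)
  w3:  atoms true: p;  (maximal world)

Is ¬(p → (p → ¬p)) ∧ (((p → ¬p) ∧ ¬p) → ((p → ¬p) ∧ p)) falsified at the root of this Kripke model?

No

w0 ⊩ ¬(p → (p → ¬p)) ∧ (((p → ¬p) ∧ ¬p) → ((p → ¬p) ∧ p)) since w0 forces both conjuncts.
So the root w0 forces ¬(p → (p → ¬p)) ∧ (((p → ¬p) ∧ ¬p) → ((p → ¬p) ∧ p)); the model is not a countermodel.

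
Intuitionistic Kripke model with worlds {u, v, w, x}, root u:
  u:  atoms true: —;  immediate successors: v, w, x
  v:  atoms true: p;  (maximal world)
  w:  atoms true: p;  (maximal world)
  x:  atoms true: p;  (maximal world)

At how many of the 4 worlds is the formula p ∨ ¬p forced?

3

u: does not force it — u ⊮ p ∨ ¬p: neither disjunct is forced at u.
v: forces it.
w: forces it.
x: forces it.
Worlds forcing the formula: {v, w, x}.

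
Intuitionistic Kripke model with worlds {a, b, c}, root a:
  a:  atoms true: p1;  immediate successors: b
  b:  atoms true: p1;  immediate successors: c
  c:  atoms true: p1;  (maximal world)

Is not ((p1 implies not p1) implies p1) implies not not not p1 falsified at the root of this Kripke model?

a forces not ((p1 implies not p1) implies p1) implies not not not p1 vacuously: no world accessible from a forces the antecedent not ((p1 implies not p1) implies p1).
So the root a forces not ((p1 implies not p1) implies p1) implies not not not p1; the model is not a countermodel.

No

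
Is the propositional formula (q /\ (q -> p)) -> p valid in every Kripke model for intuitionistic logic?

This is modus ponens in implicational form, which is intuitionistically derivable.
If a world forces q and q -> p, then applying the implication at that world (which is accessible from itself) gives p.

Yes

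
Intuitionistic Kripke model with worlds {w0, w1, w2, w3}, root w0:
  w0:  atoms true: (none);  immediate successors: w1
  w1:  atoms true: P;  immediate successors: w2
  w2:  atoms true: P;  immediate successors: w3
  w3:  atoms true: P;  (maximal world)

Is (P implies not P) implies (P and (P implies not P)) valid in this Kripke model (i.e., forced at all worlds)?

Yes

w0 forces (P implies not P) implies (P and (P implies not P)) vacuously: no world accessible from w0 forces the antecedent P implies not P.
Since the root w0 forces (P implies not P) implies (P and (P implies not P)) and forcing is persistent (monotone upward), every world forces it.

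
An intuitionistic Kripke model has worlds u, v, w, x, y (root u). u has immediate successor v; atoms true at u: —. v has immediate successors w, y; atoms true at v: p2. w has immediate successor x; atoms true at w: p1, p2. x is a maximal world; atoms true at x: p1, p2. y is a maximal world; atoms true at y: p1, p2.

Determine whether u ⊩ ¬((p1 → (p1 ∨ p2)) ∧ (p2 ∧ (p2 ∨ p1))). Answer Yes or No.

No

u ⊮ ¬((p1 → (p1 ∨ p2)) ∧ (p2 ∧ (p2 ∨ p1))) since v is accessible from u and v ⊩ (p1 → (p1 ∨ p2)) ∧ (p2 ∧ (p2 ∨ p1)).
v ⊩ (p1 → (p1 ∨ p2)) ∧ (p2 ∧ (p2 ∨ p1)) since v forces both conjuncts.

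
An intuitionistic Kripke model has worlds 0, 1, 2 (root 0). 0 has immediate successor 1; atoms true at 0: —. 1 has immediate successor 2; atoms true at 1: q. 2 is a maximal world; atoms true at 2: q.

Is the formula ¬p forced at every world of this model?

0 ⊩ ¬p: no world accessible from 0 forces p.
Since the root 0 forces ¬p and forcing is persistent (monotone upward), every world forces it.

Yes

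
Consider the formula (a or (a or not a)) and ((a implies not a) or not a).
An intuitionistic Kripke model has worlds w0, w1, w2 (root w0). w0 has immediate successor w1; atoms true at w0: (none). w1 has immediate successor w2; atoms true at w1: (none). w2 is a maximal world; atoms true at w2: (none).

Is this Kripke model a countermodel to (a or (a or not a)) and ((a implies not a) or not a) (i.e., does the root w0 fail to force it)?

No

w0 forces (a or (a or not a)) and ((a implies not a) or not a) since w0 forces both conjuncts.
So the root w0 forces (a or (a or not a)) and ((a implies not a) or not a); the model is not a countermodel.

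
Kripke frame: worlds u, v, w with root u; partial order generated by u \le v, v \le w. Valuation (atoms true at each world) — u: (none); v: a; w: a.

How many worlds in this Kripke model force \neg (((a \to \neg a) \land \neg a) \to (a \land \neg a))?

u: does not force it — u \nVdash \neg (((a \to \neg a) \land \neg a) \to (a \land \neg a)) since u is accessible from u and u \Vdash ((a \to \neg a) \land \neg a) \to (a \land \neg a).
v: does not force it — v \nVdash \neg (((a \to \neg a) \land \neg a) \to (a \land \neg a)) since v is accessible from v and v \Vdash ((a \to \neg a) \land \neg a) \to (a \land \neg a).
w: does not force it — w \nVdash \neg (((a \to \neg a) \land \neg a) \to (a \land \neg a)) since w is accessible from w and w \Vdash ((a \to \neg a) \land \neg a) \to (a \land \neg a).
Worlds forcing the formula: { }.

0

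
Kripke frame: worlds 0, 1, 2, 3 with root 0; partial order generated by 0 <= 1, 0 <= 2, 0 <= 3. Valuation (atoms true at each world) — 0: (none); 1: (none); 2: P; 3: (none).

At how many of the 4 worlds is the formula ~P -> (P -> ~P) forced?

0: forces it.
1: forces it.
2: forces it.
3: forces it.
Worlds forcing the formula: {0, 1, 2, 3}.

4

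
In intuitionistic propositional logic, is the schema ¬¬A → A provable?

No

This is double-negation elimination, which is not intuitionistically valid.
A Kripke countermodel: worlds u, v; order generated by u ≤ v; atoms true at each world — u:{}; v:{A}.
u ⊮ ¬¬A → A: already at u itself, u ⊩ ¬¬A but u ⊮ A.
u lacks atom A, so u ⊮ A.
So the root u does not force the formula.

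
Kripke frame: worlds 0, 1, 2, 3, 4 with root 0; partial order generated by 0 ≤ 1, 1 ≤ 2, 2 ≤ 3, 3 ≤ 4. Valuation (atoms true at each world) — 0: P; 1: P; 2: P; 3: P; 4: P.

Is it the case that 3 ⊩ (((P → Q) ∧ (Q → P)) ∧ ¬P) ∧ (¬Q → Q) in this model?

No

3 ⊮ (((P → Q) ∧ (Q → P)) ∧ ¬P) ∧ (¬Q → Q) since 3 fails ((P → Q) ∧ (Q → P)) ∧ ¬P.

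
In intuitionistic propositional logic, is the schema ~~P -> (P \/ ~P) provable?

No

This is a variant of double-negation elimination (deriving excluded middle from double negation), which is not intuitionistically valid.
A Kripke countermodel: worlds s0, s1; order generated by s0 <= s1; atoms true at each world — s0:{}; s1:{P}.
s0 ||-/- ~~P -> (P \/ ~P): already at s0 itself, s0 ||- ~~P but s0 ||-/- P \/ ~P.
s0 ||-/- P \/ ~P: neither disjunct is forced at s0.
s0 lacks atom P, so s0 ||-/- P.
So the root s0 does not force the formula.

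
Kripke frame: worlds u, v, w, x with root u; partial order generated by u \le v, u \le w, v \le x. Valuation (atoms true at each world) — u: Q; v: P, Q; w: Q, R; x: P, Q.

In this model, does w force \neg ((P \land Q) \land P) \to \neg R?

w \nVdash \neg ((P \land Q) \land P) \to \neg R: already at w itself, w \Vdash \neg ((P \land Q) \land P) but w \nVdash \neg R.
w \nVdash \neg R since w is accessible from w and w \Vdash R.

No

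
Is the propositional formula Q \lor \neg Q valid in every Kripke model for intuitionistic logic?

This is the law of excluded middle, which is not intuitionistically valid.
A Kripke countermodel: worlds w0, w1; order generated by w0 \le w1; atoms true at each world — w0:{}; w1:{Q}.
w0 \nVdash Q \lor \neg Q: neither disjunct is forced at w0.
w0 lacks atom Q, so w0 \nVdash Q.
So the root w0 does not force the formula.

No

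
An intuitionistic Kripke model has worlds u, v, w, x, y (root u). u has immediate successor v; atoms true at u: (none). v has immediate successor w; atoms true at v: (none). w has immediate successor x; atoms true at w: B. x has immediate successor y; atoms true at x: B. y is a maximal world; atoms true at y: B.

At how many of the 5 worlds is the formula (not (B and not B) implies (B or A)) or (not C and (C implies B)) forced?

5

u: forces it.
v: forces it.
w: forces it.
x: forces it.
y: forces it.
Worlds forcing the formula: {u, v, w, x, y}.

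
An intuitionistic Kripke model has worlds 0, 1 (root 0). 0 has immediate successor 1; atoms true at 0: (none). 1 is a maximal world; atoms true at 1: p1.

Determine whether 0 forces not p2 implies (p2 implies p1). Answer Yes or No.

Yes

0 forces not p2 implies (p2 implies p1): every world accessible from 0 that forces not p2 (namely 0, 1) also forces p2 implies p1.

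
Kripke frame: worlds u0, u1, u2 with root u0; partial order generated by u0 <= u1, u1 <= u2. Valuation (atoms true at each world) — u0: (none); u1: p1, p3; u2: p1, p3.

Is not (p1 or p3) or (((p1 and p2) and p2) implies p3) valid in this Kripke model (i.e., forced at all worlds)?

Yes

u0 forces not (p1 or p3) or (((p1 and p2) and p2) implies p3) via the disjunct ((p1 and p2) and p2) implies p3.
Since the root u0 forces not (p1 or p3) or (((p1 and p2) and p2) implies p3) and forcing is persistent (monotone upward), every world forces it.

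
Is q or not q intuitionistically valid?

This is the law of excluded middle, which is not intuitionistically valid.
A Kripke countermodel: worlds a, b; order generated by a <= b; atoms true at each world — a:{}; b:{q}.
a does not force q or not q: neither disjunct is forced at a.
a lacks atom q, so a does not force q.
So the root a does not force the formula.

No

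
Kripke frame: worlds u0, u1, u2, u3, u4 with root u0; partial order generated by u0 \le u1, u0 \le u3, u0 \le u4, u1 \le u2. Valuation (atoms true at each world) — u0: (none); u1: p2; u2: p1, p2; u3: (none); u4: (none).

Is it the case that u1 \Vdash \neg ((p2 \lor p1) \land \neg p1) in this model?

u1 \Vdash \neg ((p2 \lor p1) \land \neg p1): no world accessible from u1 forces (p2 \lor p1) \land \neg p1.

Yes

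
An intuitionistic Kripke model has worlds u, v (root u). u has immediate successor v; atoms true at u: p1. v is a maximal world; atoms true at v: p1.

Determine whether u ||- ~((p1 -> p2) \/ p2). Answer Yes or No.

u ||- ~((p1 -> p2) \/ p2): no world accessible from u forces (p1 -> p2) \/ p2.

Yes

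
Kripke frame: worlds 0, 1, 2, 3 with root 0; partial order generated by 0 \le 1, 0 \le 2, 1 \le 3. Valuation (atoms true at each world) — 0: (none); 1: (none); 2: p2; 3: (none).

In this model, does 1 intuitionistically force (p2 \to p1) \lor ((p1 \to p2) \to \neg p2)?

1 \Vdash (p2 \to p1) \lor ((p1 \to p2) \to \neg p2) via the disjunct p2 \to p1.

Yes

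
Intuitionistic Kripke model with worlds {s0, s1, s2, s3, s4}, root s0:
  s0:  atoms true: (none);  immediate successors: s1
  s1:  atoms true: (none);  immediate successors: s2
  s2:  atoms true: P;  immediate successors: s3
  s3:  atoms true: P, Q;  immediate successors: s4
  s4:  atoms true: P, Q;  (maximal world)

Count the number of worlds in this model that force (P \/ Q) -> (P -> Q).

s0: does not force it — s0 ||-/- (P \/ Q) -> (P -> Q): at the accessible world s2, s2 ||- P \/ Q but s2 ||-/- P -> Q.
s1: does not force it.
s2: does not force it.
s3: forces it.
s4: forces it.
Worlds forcing the formula: {s3, s4}.

2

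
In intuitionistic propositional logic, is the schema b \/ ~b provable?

This is the law of excluded middle, which is not intuitionistically valid.
A Kripke countermodel: worlds 0, 1; order generated by 0 <= 1; atoms true at each world — 0:{}; 1:{b}.
0 ||-/- b \/ ~b: neither disjunct is forced at 0.
0 lacks atom b, so 0 ||-/- b.
So the root 0 does not force the formula.

No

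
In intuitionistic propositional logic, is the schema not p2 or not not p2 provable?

No

This is the weak law of excluded middle, which is not intuitionistically valid.
A Kripke countermodel: worlds 0, 1, 2; order generated by 0 <= 1, 0 <= 2; atoms true at each world — 0:{}; 1:{p2}; 2:{}.
0 does not force not p2 or not not p2: neither disjunct is forced at 0.
0 does not force not p2 since 1 is accessible from 0 and 1 forces p2.
So the root 0 does not force the formula.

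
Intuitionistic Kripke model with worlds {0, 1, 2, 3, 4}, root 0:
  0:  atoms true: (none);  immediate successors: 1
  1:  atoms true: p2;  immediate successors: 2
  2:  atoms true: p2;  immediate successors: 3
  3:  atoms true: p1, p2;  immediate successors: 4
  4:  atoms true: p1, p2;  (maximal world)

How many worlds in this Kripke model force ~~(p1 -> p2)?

0: forces it.
1: forces it.
2: forces it.
3: forces it.
4: forces it.
Worlds forcing the formula: {0, 1, 2, 3, 4}.

5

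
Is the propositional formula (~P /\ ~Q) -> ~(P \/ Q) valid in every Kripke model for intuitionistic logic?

Yes

This is a constructively valid De Morgan direction (conjunction of negations to negated disjunction), which is intuitionistically derivable.
If both ~P and ~Q hold at a world, no accessible world forces P or forces Q, so none forces P \/ Q.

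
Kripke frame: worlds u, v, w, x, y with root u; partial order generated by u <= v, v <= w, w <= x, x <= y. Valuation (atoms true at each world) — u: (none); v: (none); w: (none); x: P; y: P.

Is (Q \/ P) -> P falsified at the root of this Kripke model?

No

u ||- (Q \/ P) -> P: every world accessible from u that forces Q \/ P (namely x, y) also forces P.
So the root u forces (Q \/ P) -> P; the model is not a countermodel.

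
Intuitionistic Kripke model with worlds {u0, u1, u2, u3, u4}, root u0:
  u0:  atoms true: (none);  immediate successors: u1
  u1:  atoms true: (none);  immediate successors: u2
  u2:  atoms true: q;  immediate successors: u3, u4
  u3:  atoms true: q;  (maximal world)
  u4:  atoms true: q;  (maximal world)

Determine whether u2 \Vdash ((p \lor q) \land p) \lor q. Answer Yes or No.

Yes

u2 \Vdash ((p \lor q) \land p) \lor q via the disjunct q.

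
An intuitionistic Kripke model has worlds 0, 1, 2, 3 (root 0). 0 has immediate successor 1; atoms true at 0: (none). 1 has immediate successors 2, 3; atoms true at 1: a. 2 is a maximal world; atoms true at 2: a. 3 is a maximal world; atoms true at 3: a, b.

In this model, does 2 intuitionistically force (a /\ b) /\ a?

2 ||-/- (a /\ b) /\ a since 2 fails a /\ b.

No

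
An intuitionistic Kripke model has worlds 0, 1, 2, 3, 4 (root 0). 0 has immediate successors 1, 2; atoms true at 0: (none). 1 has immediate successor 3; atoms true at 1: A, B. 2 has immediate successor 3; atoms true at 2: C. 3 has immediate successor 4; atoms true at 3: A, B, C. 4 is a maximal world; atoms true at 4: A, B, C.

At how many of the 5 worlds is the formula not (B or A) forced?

0

0: does not force it — 0 does not force not (B or A) since 1 is accessible from 0 and 1 forces B or A.
1: does not force it.
2: does not force it.
3: does not force it.
4: does not force it.
Worlds forcing the formula: { }.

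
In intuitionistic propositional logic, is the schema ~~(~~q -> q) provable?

This is the double negation of double-negation elimination, which is intuitionistically derivable.
By Glivenko's theorem the double negation of any classical propositional tautology is intuitionistically provable; ~~q -> q is classically a tautology.

Yes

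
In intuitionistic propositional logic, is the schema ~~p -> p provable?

No

This is double-negation elimination, which is not intuitionistically valid.
A Kripke countermodel: worlds u0, u1; order generated by u0 <= u1; atoms true at each world — u0:{}; u1:{p}.
u0 ||-/- ~~p -> p: already at u0 itself, u0 ||- ~~p but u0 ||-/- p.
u0 lacks atom p, so u0 ||-/- p.
So the root u0 does not force the formula.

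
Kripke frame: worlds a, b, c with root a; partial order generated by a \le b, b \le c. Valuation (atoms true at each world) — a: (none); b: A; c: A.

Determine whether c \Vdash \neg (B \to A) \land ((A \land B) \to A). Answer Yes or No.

c \nVdash \neg (B \to A) \land ((A \land B) \to A) since c fails \neg (B \to A).

No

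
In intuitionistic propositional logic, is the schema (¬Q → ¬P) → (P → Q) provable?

This is the converse of contraposition, which is not intuitionistically valid.
A Kripke countermodel: worlds a, b; order generated by a ≤ b; atoms true at each world — a:{P}; b:{P,Q}.
a ⊮ (¬Q → ¬P) → (P → Q): already at a itself, a ⊩ ¬Q → ¬P but a ⊮ P → Q.
a ⊮ P → Q: already at a itself, a ⊩ P but a ⊮ Q.
a lacks atom Q, so a ⊮ Q.
So the root a does not force the formula.

No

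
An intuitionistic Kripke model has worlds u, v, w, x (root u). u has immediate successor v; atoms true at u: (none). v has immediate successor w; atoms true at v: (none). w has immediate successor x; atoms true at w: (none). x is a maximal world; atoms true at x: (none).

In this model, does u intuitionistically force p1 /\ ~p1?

u ||-/- p1 /\ ~p1 since u fails p1.

No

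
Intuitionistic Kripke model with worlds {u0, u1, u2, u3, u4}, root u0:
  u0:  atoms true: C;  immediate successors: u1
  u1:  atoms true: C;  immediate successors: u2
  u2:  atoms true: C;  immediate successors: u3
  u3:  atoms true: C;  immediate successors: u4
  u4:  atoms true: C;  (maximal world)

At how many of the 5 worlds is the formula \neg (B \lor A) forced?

5

u0: forces it.
u1: forces it.
u2: forces it.
u3: forces it.
u4: forces it.
Worlds forcing the formula: {u0, u1, u2, u3, u4}.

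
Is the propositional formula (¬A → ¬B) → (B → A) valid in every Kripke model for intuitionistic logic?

No

This is the converse of contraposition, which is not intuitionistically valid.
A Kripke countermodel: worlds a, b; order generated by a ≤ b; atoms true at each world — a:{B}; b:{A,B}.
a ⊮ (¬A → ¬B) → (B → A): already at a itself, a ⊩ ¬A → ¬B but a ⊮ B → A.
a ⊮ B → A: already at a itself, a ⊩ B but a ⊮ A.
a lacks atom A, so a ⊮ A.
So the root a does not force the formula.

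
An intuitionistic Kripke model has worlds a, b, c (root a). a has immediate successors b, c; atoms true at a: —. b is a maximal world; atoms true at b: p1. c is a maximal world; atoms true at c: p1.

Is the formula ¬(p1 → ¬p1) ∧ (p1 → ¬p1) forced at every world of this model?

Not every world: a ⊮ ¬(p1 → ¬p1) ∧ (p1 → ¬p1).
a ⊮ ¬(p1 → ¬p1) ∧ (p1 → ¬p1) since a fails p1 → ¬p1.

No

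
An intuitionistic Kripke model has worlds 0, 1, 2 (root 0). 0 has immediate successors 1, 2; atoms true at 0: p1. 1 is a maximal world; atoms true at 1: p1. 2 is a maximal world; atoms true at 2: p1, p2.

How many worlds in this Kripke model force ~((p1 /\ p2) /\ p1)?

1

0: does not force it — 0 ||-/- ~((p1 /\ p2) /\ p1) since 2 is accessible from 0 and 2 ||- (p1 /\ p2) /\ p1.
1: forces it.
2: does not force it.
Worlds forcing the formula: {1}.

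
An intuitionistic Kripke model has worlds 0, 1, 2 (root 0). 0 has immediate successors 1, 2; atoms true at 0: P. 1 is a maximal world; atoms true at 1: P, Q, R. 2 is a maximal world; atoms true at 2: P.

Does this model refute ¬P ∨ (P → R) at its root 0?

Yes

0 ⊮ ¬P ∨ (P → R): neither disjunct is forced at 0.
0 ⊮ ¬P since 0 is accessible from 0 and 0 ⊩ P.
So the root 0 does not force ¬P ∨ (P → R); the model is a countermodel.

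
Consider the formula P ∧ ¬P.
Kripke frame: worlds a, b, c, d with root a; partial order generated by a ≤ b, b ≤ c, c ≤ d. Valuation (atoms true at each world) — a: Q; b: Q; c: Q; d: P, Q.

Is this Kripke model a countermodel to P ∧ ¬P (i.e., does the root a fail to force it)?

Yes

a ⊮ P ∧ ¬P since a fails P.
So the root a does not force P ∧ ¬P; the model is a countermodel.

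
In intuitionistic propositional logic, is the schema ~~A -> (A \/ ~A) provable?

This is a variant of double-negation elimination (deriving excluded middle from double negation), which is not intuitionistically valid.
A Kripke countermodel: worlds u, v; order generated by u <= v; atoms true at each world — u:{}; v:{A}.
u ||-/- ~~A -> (A \/ ~A): already at u itself, u ||- ~~A but u ||-/- A \/ ~A.
u ||-/- A \/ ~A: neither disjunct is forced at u.
u lacks atom A, so u ||-/- A.
So the root u does not force the formula.

No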